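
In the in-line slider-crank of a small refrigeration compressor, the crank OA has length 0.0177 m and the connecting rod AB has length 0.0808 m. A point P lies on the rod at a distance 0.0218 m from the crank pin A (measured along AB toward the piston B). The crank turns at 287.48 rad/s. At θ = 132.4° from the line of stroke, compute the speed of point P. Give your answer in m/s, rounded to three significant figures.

ω = 287.5 rad/s.  Crank-pin speed |V_A| = rω = 5.0884 m/s, perpendicular to OA.
Rod angle: sinφ = −(r/L) sinθ ⇒ φ = -9.309°; ω_rod = −rω cosθ/√(L²−r²sin²θ) = +43.031 rad/s.
V_P = V_A + ω_rod × AP, with AP = 0.0218 m along the rod.
Components: V_Px = −rω sinθ − a·ω_rod·sinφ = -3.6058 m/s;  V_Py = rω cosθ + a·ω_rod·cosφ = -2.5054 m/s.
|V_P| = √(V_Px² + V_Py²) = 4.3908 m/s.

4.39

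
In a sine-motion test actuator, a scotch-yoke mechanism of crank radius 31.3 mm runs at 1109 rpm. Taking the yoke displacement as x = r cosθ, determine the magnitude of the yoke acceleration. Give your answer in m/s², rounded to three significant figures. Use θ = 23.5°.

ω = 116.1 rad/s (from 1109 rpm).
x = r cosθ ⇒ ẍ = −rω² cosθ (ω constant).
|a| = rω²|cosθ| = 0.0313·(116.1)²·|cos 23.5°| = 387.14 m/s².

387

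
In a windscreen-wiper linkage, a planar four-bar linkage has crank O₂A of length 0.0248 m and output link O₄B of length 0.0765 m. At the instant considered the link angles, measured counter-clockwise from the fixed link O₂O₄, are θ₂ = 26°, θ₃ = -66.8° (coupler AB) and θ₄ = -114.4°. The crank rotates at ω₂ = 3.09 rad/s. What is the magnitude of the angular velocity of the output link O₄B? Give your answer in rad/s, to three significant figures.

1.35

ω₂ = 3.09 rad/s
Differentiating the loop-closure r₂e^{iθ₂}+r₃e^{iθ₃}=r₁+r₄e^{iθ₄} gives r₂ω₂e^{iθ₂}+r₃ω₃e^{iθ₃}=r₄ω₄e^{iθ₄}.
Eliminating the other unknown: ω₄ = r₂ω₂ sin(θ₂−θ₃) / [r₄ sin(θ₄−θ₃)].
Numerator sine = +0.99881; denominator sine = -0.73846.
Result = 0.0248·3.09·(+0.99881) / (0.0765·(-0.73846)) = -1.3549 rad/s; magnitude 1.3549 rad/s.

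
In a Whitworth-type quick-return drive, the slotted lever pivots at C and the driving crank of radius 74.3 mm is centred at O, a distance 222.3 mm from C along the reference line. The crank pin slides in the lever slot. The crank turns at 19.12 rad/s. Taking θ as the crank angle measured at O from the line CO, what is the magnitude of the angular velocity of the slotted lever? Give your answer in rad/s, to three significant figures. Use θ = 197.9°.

8.30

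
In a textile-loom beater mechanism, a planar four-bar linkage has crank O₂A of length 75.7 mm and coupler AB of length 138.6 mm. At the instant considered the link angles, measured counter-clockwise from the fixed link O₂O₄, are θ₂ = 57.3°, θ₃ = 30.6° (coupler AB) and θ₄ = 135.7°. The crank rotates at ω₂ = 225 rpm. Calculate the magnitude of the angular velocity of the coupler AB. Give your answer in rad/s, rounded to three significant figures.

ω₂ = 23.56 rad/s (from 225 rpm).
Differentiating the loop-closure r₂e^{iθ₂}+r₃e^{iθ₃}=r₁+r₄e^{iθ₄} gives r₂ω₂e^{iθ₂}+r₃ω₃e^{iθ₃}=r₄ω₄e^{iθ₄}.
Eliminating the other unknown: ω₃ = r₂ω₂ sin(θ₄−θ₂) / [r₃ sin(θ₃−θ₄)].
Numerator sine = +0.97958; denominator sine = -0.96547.
Result = 0.0757·23.56·(+0.97958) / (0.1386·(-0.96547)) = -13.057 rad/s; magnitude 13.057 rad/s.

13.1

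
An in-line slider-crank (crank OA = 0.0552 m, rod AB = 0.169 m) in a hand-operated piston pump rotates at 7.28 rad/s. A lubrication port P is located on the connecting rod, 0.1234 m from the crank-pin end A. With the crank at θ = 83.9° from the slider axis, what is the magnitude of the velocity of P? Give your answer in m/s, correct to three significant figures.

ω = 7.28 rad/s.  Crank-pin speed |V_A| = rω = 0.40186 m/s, perpendicular to OA.
Rod angle: sinφ = −(r/L) sinθ ⇒ φ = -18.952°; ω_rod = −rω cosθ/√(L²−r²sin²θ) = -0.26716 rad/s.
V_P = V_A + ω_rod × AP, with AP = 0.1234 m along the rod.
Components: V_Px = −rω sinθ − a·ω_rod·sinφ = -0.41029 m/s;  V_Py = rω cosθ + a·ω_rod·cosφ = +0.011522 m/s.
|V_P| = √(V_Px² + V_Py²) = 0.41045 m/s.

0.410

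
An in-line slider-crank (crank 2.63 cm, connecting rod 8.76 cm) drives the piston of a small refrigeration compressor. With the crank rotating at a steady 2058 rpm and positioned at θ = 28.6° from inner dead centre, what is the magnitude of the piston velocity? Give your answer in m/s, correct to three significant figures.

ω = 2π·2058/60 = 215.5 rad/s
For an in-line slider-crank, x = r cosθ + √(L² − r² sin²θ), so v = −rω sinθ·[1 + r cosθ/√(L² − r² sin²θ)].
With r = 0.0263 m, L = 0.0876 m, θ = 28.6°: √(L² − r² sin²θ) = 0.086691 m.
v = −0.0263·215.5·0.47869·[1 + 0.0263·0.87798/0.086691] = -3.4359 m/s.
|v| = 3.4359 m/s.

3.44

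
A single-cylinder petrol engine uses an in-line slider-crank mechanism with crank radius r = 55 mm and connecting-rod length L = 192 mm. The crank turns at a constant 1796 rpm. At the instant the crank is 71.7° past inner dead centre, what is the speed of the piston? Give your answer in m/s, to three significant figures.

10.7

ω = 2π·1796/60 = 188.1 rad/s
For an in-line slider-crank, x = r cosθ + √(L² − r² sin²θ), so v = −rω sinθ·[1 + r cosθ/√(L² − r² sin²θ)].
With r = 0.055 m, L = 0.192 m, θ = 71.7°: √(L² − r² sin²θ) = 0.18476 m.
v = −0.055·188.1·0.94943·[1 + 0.055·0.31399/0.18476] = -10.739 m/s.
|v| = 10.739 m/s.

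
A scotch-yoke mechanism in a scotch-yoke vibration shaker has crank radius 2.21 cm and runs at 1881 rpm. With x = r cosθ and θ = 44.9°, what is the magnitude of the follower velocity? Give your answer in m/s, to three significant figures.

3.07

ω = 197 rad/s (from 1881 rpm).
x = r cosθ ⇒ ẋ = −rω sinθ.
|v| = rω|sinθ| = 0.0221·197·|sin 44.9°| = 3.0728 m/s.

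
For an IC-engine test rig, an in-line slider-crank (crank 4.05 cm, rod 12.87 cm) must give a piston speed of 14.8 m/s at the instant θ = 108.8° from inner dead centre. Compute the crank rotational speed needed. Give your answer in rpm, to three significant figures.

For an in-line slider-crank, |v_piston| = rω|sinθ|·[1 + r cosθ/√(L² − r² sin²θ)].
With r = 0.0405 m, L = 0.1287 m, θ = 108.8°: the bracketed kinematic factor |dx/dθ| = 0.034266 m.
ω = v/|dx/dθ| = 14.8/0.034266 = 431.91 rad/s.
N = 60ω/(2π) = 4124.4 rpm.

4120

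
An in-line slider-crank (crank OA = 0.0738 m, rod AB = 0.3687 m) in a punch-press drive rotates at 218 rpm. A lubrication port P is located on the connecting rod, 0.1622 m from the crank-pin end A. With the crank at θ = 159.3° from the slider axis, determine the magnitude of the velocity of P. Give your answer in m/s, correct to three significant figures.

1.04

ω = 22.83 rad/s.  Crank-pin speed |V_A| = rω = 1.6848 m/s, perpendicular to OA.
Rod angle: sinφ = −(r/L) sinθ ⇒ φ = -4.057°; ω_rod = −rω cosθ/√(L²−r²sin²θ) = +4.2852 rad/s.
V_P = V_A + ω_rod × AP, with AP = 0.1622 m along the rod.
Components: V_Px = −rω sinθ − a·ω_rod·sinφ = -0.54635 m/s;  V_Py = rω cosθ + a·ω_rod·cosφ = -0.88269 m/s.
|V_P| = √(V_Px² + V_Py²) = 1.0381 m/s.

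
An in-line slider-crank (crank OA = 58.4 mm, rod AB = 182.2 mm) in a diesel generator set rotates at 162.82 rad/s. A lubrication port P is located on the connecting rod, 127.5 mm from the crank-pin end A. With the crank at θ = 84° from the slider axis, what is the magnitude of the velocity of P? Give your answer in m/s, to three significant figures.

9.70

ω = 162.8 rad/s.  Crank-pin speed |V_A| = rω = 9.5087 m/s, perpendicular to OA.
Rod angle: sinφ = −(r/L) sinθ ⇒ φ = -18.589°; ω_rod = −rω cosθ/√(L²−r²sin²θ) = -5.7554 rad/s.
V_P = V_A + ω_rod × AP, with AP = 0.1275 m along the rod.
Components: V_Px = −rω sinθ − a·ω_rod·sinφ = -9.6905 m/s;  V_Py = rω cosθ + a·ω_rod·cosφ = +0.2984 m/s.
|V_P| = √(V_Px² + V_Py²) = 9.6951 m/s.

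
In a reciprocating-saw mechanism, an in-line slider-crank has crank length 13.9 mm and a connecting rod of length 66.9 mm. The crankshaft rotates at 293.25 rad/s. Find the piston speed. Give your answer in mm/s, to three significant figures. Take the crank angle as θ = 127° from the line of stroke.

2840

ω = 293.2 rad/s
For an in-line slider-crank, x = r cosθ + √(L² − r² sin²θ), so v = −rω sinθ·[1 + r cosθ/√(L² − r² sin²θ)].
With r = 0.0139 m, L = 0.0669 m, θ = 127°: √(L² − r² sin²θ) = 0.065973 m.
v = −0.0139·293.2·0.79864·[1 + 0.0139·-0.60182/0.065973] = -2.8426 m/s.
|v| = 2.8426 m/s = 2842.6 mm/s.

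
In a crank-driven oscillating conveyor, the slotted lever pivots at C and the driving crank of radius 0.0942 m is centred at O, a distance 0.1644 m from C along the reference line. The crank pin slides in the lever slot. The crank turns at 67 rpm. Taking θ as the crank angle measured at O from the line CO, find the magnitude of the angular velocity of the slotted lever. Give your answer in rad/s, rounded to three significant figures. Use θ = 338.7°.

ω = 7.016 rad/s (from 67 rpm).
Crank pin A relative to C: A = (d + r cosθ, r sinθ); lever angle φ = atan2(r sinθ, d + r cosθ).
Differentiating tanφ: φ̇ = rω(d cosθ + r)/(d² + r² + 2dr cosθ).
d² + r² + 2dr cosθ = |CA|² = 0.0647582 m²;  d cosθ + r = +0.24737 m.
|ω_lever| = |0.0942·7.016·+0.24737| / 0.0647582 = 2.5247 rad/s.

2.52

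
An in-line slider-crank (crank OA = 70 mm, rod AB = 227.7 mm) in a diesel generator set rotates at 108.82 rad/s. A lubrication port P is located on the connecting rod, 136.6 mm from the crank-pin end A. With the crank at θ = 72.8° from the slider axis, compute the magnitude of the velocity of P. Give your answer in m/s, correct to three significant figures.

ω = 108.8 rad/s.  Crank-pin speed |V_A| = rω = 7.6174 m/s, perpendicular to OA.
Rod angle: sinφ = −(r/L) sinθ ⇒ φ = -17.078°; ω_rod = −rω cosθ/√(L²−r²sin²θ) = -10.349 rad/s.
V_P = V_A + ω_rod × AP, with AP = 0.1366 m along the rod.
Components: V_Px = −rω sinθ − a·ω_rod·sinφ = -7.6919 m/s;  V_Py = rω cosθ + a·ω_rod·cosφ = +0.90121 m/s.
|V_P| = √(V_Px² + V_Py²) = 7.7445 m/s.

7.74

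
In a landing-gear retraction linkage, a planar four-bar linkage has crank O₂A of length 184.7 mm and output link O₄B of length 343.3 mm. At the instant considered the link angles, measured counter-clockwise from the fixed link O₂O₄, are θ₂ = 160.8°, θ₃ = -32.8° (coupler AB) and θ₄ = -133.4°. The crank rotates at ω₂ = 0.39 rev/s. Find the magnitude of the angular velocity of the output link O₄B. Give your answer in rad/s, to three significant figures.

0.315

ω₂ = 2.45 rad/s (from 0.39 rev/s).
Differentiating the loop-closure r₂e^{iθ₂}+r₃e^{iθ₃}=r₁+r₄e^{iθ₄} gives r₂ω₂e^{iθ₂}+r₃ω₃e^{iθ₃}=r₄ω₄e^{iθ₄}.
Eliminating the other unknown: ω₄ = r₂ω₂ sin(θ₂−θ₃) / [r₄ sin(θ₄−θ₃)].
Numerator sine = -0.23514; denominator sine = -0.98294.
Result = 0.1847·2.45·(-0.23514) / (0.3433·(-0.98294)) = +0.31539 rad/s; magnitude 0.31539 rad/s.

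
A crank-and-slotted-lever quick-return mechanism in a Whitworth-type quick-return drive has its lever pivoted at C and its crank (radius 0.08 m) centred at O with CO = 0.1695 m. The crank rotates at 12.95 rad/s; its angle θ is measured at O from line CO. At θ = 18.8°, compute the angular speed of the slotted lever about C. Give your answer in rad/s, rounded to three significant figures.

ω = 12.95 rad/s
Crank pin A relative to C: A = (d + r cosθ, r sinθ); lever angle φ = atan2(r sinθ, d + r cosθ).
Differentiating tanφ: φ̇ = rω(d cosθ + r)/(d² + r² + 2dr cosθ).
d² + r² + 2dr cosθ = |CA|² = 0.0608034 m²;  d cosθ + r = +0.24046 m.
|ω_lever| = |0.08·12.95·+0.24046| / 0.0608034 = 4.097 rad/s.

4.10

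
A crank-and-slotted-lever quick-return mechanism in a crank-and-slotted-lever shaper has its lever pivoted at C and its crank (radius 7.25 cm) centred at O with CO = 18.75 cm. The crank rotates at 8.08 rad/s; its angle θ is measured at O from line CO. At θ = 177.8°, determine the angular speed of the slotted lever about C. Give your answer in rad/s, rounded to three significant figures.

5.08

ω = 8.08 rad/s
Crank pin A relative to C: A = (d + r cosθ, r sinθ); lever angle φ = atan2(r sinθ, d + r cosθ).
Differentiating tanφ: φ̇ = rω(d cosθ + r)/(d² + r² + 2dr cosθ).
d² + r² + 2dr cosθ = |CA|² = 0.013245 m²;  d cosθ + r = -0.11486 m.
|ω_lever| = |0.0725·8.08·-0.11486| / 0.013245 = 5.0801 rad/s.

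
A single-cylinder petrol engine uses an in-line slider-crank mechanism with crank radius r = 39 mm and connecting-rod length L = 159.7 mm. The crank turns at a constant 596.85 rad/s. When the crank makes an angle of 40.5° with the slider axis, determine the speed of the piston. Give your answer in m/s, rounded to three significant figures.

18.0

ω = 596.9 rad/s
For an in-line slider-crank, x = r cosθ + √(L² − r² sin²θ), so v = −rω sinθ·[1 + r cosθ/√(L² − r² sin²θ)].
With r = 0.039 m, L = 0.1597 m, θ = 40.5°: √(L² − r² sin²θ) = 0.15768 m.
v = −0.039·596.9·0.64945·[1 + 0.039·0.76041/0.15768] = -17.961 m/s.
|v| = 17.961 m/s.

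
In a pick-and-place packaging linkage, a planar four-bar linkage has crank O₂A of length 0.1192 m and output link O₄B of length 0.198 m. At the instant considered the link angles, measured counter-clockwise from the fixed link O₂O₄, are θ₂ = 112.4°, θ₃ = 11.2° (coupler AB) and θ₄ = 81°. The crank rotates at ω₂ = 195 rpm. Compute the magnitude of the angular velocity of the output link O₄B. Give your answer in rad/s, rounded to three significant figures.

ω₂ = 20.42 rad/s (from 195 rpm).
Differentiating the loop-closure r₂e^{iθ₂}+r₃e^{iθ₃}=r₁+r₄e^{iθ₄} gives r₂ω₂e^{iθ₂}+r₃ω₃e^{iθ₃}=r₄ω₄e^{iθ₄}.
Eliminating the other unknown: ω₄ = r₂ω₂ sin(θ₂−θ₃) / [r₄ sin(θ₄−θ₃)].
Numerator sine = +0.98096; denominator sine = +0.93849.
Result = 0.1192·20.42·(+0.98096) / (0.198·(+0.93849)) = +12.85 rad/s; magnitude 12.85 rad/s.

12.8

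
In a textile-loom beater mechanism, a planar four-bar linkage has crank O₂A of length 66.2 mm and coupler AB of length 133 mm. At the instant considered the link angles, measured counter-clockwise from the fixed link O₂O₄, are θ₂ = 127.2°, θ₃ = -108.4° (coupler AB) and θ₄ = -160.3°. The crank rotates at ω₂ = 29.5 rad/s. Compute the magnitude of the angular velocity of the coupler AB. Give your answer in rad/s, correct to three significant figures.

ω₂ = 29.5 rad/s
Differentiating the loop-closure r₂e^{iθ₂}+r₃e^{iθ₃}=r₁+r₄e^{iθ₄} gives r₂ω₂e^{iθ₂}+r₃ω₃e^{iθ₃}=r₄ω₄e^{iθ₄}.
Eliminating the other unknown: ω₃ = r₂ω₂ sin(θ₄−θ₂) / [r₃ sin(θ₃−θ₄)].
Numerator sine = +0.95372; denominator sine = +0.78694.
Result = 0.0662·29.5·(+0.95372) / (0.133·(+0.78694)) = +17.795 rad/s; magnitude 17.795 rad/s.

17.8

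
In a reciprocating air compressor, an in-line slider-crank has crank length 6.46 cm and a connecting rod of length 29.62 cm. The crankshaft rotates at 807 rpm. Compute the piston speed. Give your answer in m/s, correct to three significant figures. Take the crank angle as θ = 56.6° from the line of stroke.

ω = 2π·807/60 = 84.51 rad/s
For an in-line slider-crank, x = r cosθ + √(L² − r² sin²θ), so v = −rω sinθ·[1 + r cosθ/√(L² − r² sin²θ)].
With r = 0.0646 m, L = 0.2962 m, θ = 56.6°: √(L² − r² sin²θ) = 0.29125 m.
v = −0.0646·84.51·0.83485·[1 + 0.0646·0.55048/0.29125] = -5.1141 m/s.
|v| = 5.1141 m/s.

5.11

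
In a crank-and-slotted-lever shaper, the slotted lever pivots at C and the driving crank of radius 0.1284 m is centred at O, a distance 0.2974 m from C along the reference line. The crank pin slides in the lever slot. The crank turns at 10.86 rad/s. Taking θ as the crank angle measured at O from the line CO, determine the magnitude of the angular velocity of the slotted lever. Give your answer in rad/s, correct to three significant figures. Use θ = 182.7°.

8.21

ω = 10.86 rad/s
Crank pin A relative to C: A = (d + r cosθ, r sinθ); lever angle φ = atan2(r sinθ, d + r cosθ).
Differentiating tanφ: φ̇ = rω(d cosθ + r)/(d² + r² + 2dr cosθ).
d² + r² + 2dr cosθ = |CA|² = 0.0286458 m²;  d cosθ + r = -0.16867 m.
|ω_lever| = |0.1284·10.86·-0.16867| / 0.0286458 = 8.2105 rad/s.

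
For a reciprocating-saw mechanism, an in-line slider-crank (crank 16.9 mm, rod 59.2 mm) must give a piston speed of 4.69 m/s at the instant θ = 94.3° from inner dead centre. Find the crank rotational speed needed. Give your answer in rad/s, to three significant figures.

285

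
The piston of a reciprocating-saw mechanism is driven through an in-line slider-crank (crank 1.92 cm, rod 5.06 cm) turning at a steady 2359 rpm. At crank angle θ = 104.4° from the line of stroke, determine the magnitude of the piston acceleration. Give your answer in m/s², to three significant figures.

706

ω = 2π·2359/60 = 247 rad/s
x(θ) = r cosθ + √(L² − r² sin²θ); with ω constant, a = ω²·d²x/dθ².
d²x/dθ² = −r cosθ − r²(cos2θ)/√u − r⁴ sin²2θ/(4u^{3/2}),  u = L² − r² sin²θ = 0.00221452 m².
Substituting r = 0.0192 m, L = 0.0506 m, θ = 104.4°: d²x/dθ² = +0.011564 m.
a = ω²·d²x/dθ² = (247)²·(+0.011564) = +705.69 m/s²;  |a| = 705.69 m/s².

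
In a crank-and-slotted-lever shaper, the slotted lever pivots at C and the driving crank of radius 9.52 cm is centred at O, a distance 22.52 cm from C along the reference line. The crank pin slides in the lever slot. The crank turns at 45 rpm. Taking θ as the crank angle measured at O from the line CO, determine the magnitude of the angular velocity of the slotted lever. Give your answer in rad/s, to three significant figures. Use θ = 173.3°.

ω = 4.712 rad/s (from 45 rpm).
Crank pin A relative to C: A = (d + r cosθ, r sinθ); lever angle φ = atan2(r sinθ, d + r cosθ).
Differentiating tanφ: φ̇ = rω(d cosθ + r)/(d² + r² + 2dr cosθ).
d² + r² + 2dr cosθ = |CA|² = 0.0171928 m²;  d cosθ + r = -0.12846 m.
|ω_lever| = |0.0952·4.712·-0.12846| / 0.0171928 = 3.352 rad/s.

3.35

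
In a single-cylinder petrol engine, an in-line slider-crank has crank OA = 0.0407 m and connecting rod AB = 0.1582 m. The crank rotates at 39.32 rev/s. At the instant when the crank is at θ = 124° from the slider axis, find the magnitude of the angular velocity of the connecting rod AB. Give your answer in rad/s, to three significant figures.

ω = 247.1 rad/s (converted from 39.32 rev/s).
The rod makes angle φ with the slider axis where L sinφ = r sinθ; differentiating, L cosφ·φ̇ = r ω cosθ.
L cosφ = √(L² − r² sin²θ) = 0.15456 m.
|ω_rod| = r ω |cosθ| / √(L² − r² sin²θ) = 0.0407·247.1·0.55919/0.15456 = 36.379 rad/s.

36.4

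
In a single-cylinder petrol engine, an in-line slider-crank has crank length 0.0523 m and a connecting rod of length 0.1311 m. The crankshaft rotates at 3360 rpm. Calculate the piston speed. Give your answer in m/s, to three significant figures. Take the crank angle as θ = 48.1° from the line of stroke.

ω = 2π·3360/60 = 351.9 rad/s
For an in-line slider-crank, x = r cosθ + √(L² − r² sin²θ), so v = −rω sinθ·[1 + r cosθ/√(L² − r² sin²θ)].
With r = 0.0523 m, L = 0.1311 m, θ = 48.1°: √(L² − r² sin²θ) = 0.12519 m.
v = −0.0523·351.9·0.74431·[1 + 0.0523·0.66783/0.12519] = -17.518 m/s.
|v| = 17.518 m/s.

17.5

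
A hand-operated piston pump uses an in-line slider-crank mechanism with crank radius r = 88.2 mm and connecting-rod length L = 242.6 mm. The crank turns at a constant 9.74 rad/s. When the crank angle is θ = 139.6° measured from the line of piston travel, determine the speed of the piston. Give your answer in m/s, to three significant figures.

0.398

ω = 9.74 rad/s
For an in-line slider-crank, x = r cosθ + √(L² − r² sin²θ), so v = −rω sinθ·[1 + r cosθ/√(L² − r² sin²θ)].
With r = 0.0882 m, L = 0.2426 m, θ = 139.6°: √(L² − r² sin²θ) = 0.23577 m.
v = −0.0882·9.74·0.64812·[1 + 0.0882·-0.76154/0.23577] = -0.39816 m/s.
|v| = 0.39816 m/s.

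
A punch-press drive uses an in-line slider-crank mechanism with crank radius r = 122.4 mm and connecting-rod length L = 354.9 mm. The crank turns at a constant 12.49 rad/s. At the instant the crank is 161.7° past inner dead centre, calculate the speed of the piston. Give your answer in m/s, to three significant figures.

ω = 12.49 rad/s
For an in-line slider-crank, x = r cosθ + √(L² − r² sin²θ), so v = −rω sinθ·[1 + r cosθ/√(L² − r² sin²θ)].
With r = 0.1224 m, L = 0.3549 m, θ = 161.7°: √(L² − r² sin²θ) = 0.35281 m.
v = −0.1224·12.49·0.31399·[1 + 0.1224·-0.94943/0.35281] = -0.32191 m/s.
|v| = 0.32191 m/s.

0.322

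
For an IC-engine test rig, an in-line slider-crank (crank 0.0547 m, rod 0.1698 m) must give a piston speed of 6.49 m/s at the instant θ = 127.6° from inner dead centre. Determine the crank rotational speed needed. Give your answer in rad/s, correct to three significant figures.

188

For an in-line slider-crank, |v_piston| = rω|sinθ|·[1 + r cosθ/√(L² − r² sin²θ)].
With r = 0.0547 m, L = 0.1698 m, θ = 127.6°: the bracketed kinematic factor |dx/dθ| = 0.034528 m.
ω = v/|dx/dθ| = 6.49/0.034528 = 187.96 rad/s.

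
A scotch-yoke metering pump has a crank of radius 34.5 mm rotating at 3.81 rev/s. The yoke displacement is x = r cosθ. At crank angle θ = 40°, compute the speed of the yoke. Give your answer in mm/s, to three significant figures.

ω = 23.94 rad/s (from 3.81 rev/s).
x = r cosθ ⇒ ẋ = −rω sinθ.
|v| = rω|sinθ| = 0.0345·23.94·|sin 40°| = 0.53087 m/s = 530.87 mm/s.

531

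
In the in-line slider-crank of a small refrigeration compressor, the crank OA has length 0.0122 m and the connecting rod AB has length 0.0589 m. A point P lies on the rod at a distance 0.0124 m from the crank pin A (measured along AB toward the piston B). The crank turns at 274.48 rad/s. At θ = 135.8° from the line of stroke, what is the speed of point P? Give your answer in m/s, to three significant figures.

2.95

ω = 274.5 rad/s.  Crank-pin speed |V_A| = rω = 3.3487 m/s, perpendicular to OA.
Rod angle: sinφ = −(r/L) sinθ ⇒ φ = -8.303°; ω_rod = −rω cosθ/√(L²−r²sin²θ) = +41.19 rad/s.
V_P = V_A + ω_rod × AP, with AP = 0.0124 m along the rod.
Components: V_Px = −rω sinθ − a·ω_rod·sinφ = -2.2608 m/s;  V_Py = rω cosθ + a·ω_rod·cosφ = -1.8953 m/s.
|V_P| = √(V_Px² + V_Py²) = 2.9501 m/s.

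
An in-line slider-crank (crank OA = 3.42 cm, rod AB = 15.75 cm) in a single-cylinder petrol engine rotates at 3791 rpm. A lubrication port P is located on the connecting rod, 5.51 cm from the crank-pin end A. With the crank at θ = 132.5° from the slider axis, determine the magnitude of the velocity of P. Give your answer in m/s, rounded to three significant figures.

11.2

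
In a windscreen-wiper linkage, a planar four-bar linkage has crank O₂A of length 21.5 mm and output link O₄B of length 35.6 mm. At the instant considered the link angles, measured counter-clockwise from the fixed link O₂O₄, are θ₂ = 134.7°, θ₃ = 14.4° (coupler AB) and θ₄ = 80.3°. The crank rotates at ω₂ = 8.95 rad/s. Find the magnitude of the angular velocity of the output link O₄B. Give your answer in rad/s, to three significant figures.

5.11

ω₂ = 8.95 rad/s
Differentiating the loop-closure r₂e^{iθ₂}+r₃e^{iθ₃}=r₁+r₄e^{iθ₄} gives r₂ω₂e^{iθ₂}+r₃ω₃e^{iθ₃}=r₄ω₄e^{iθ₄}.
Eliminating the other unknown: ω₄ = r₂ω₂ sin(θ₂−θ₃) / [r₄ sin(θ₄−θ₃)].
Numerator sine = +0.86340; denominator sine = +0.91283.
Result = 0.0215·8.95·(+0.86340) / (0.0356·(+0.91283)) = +5.1125 rad/s; magnitude 5.1125 rad/s.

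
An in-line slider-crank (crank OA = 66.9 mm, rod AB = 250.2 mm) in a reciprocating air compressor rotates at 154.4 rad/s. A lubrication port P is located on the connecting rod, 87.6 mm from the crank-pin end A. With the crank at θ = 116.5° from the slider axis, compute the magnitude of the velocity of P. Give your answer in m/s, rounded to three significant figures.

ω = 154.4 rad/s.  Crank-pin speed |V_A| = rω = 10.329 m/s, perpendicular to OA.
Rod angle: sinφ = −(r/L) sinθ ⇒ φ = -13.845°; ω_rod = −rω cosθ/√(L²−r²sin²θ) = +18.972 rad/s.
V_P = V_A + ω_rod × AP, with AP = 0.0876 m along the rod.
Components: V_Px = −rω sinθ − a·ω_rod·sinφ = -8.8464 m/s;  V_Py = rω cosθ + a·ω_rod·cosφ = -2.9953 m/s.
|V_P| = √(V_Px² + V_Py²) = 9.3397 m/s.

9.34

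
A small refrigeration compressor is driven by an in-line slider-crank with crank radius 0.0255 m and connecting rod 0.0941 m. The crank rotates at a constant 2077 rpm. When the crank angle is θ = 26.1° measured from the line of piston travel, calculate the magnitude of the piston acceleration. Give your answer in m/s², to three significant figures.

1290

ω = 2π·2077/60 = 217.5 rad/s
x(θ) = r cosθ + √(L² − r² sin²θ); with ω constant, a = ω²·d²x/dθ².
d²x/dθ² = −r cosθ − r²(cos2θ)/√u − r⁴ sin²2θ/(4u^{3/2}),  u = L² − r² sin²θ = 0.00872896 m².
Substituting r = 0.0255 m, L = 0.0941 m, θ = 26.1°: d²x/dθ² = -0.027246 m.
a = ω²·d²x/dθ² = (217.5)²·(-0.027246) = -1289 m/s²;  |a| = 1289 m/s².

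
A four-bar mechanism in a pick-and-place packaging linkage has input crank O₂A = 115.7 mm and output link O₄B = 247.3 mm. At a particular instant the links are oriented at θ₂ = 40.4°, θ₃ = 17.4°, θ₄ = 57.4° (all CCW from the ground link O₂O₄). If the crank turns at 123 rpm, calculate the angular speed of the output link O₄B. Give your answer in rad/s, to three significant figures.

3.66

ω₂ = 12.88 rad/s (from 123 rpm).
Differentiating the loop-closure r₂e^{iθ₂}+r₃e^{iθ₃}=r₁+r₄e^{iθ₄} gives r₂ω₂e^{iθ₂}+r₃ω₃e^{iθ₃}=r₄ω₄e^{iθ₄}.
Eliminating the other unknown: ω₄ = r₂ω₂ sin(θ₂−θ₃) / [r₄ sin(θ₄−θ₃)].
Numerator sine = +0.39073; denominator sine = +0.64279.
Result = 0.1157·12.88·(+0.39073) / (0.2473·(+0.64279)) = +3.6631 rad/s; magnitude 3.6631 rad/s.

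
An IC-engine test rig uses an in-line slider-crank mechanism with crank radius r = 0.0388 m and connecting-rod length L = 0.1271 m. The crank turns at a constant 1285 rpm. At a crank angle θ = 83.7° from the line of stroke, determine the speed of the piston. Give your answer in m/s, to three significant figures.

ω = 2π·1285/60 = 134.6 rad/s
For an in-line slider-crank, x = r cosθ + √(L² − r² sin²θ), so v = −rω sinθ·[1 + r cosθ/√(L² − r² sin²θ)].
With r = 0.0388 m, L = 0.1271 m, θ = 83.7°: √(L² − r² sin²θ) = 0.12111 m.
v = −0.0388·134.6·0.99396·[1 + 0.0388·0.10973/0.12111] = -5.372 m/s.
|v| = 5.372 m/s.

5.37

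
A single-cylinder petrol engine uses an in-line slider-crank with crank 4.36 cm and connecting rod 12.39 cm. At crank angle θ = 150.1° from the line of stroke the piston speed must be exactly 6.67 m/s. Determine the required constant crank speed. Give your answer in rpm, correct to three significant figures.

4250

For an in-line slider-crank, |v_piston| = rω|sinθ|·[1 + r cosθ/√(L² − r² sin²θ)].
With r = 0.0436 m, L = 0.1239 m, θ = 150.1°: the bracketed kinematic factor |dx/dθ| = 0.014999 m.
ω = v/|dx/dθ| = 6.67/0.014999 = 444.68 rad/s.
N = 60ω/(2π) = 4246.4 rpm.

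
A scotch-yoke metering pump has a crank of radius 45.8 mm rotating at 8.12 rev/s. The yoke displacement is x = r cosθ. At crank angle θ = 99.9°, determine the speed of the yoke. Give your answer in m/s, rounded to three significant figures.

ω = 51.02 rad/s (from 8.12 rev/s).
x = r cosθ ⇒ ẋ = −rω sinθ.
|v| = rω|sinθ| = 0.0458·51.02·|sin 99.9°| = 2.3019 m/s.

2.30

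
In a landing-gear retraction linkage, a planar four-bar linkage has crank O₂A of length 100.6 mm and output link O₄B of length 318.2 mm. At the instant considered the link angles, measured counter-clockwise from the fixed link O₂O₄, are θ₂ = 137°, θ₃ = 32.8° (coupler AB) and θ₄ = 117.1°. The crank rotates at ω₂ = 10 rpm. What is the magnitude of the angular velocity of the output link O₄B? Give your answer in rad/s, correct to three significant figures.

ω₂ = 1.047 rad/s (from 10 rpm).
Differentiating the loop-closure r₂e^{iθ₂}+r₃e^{iθ₃}=r₁+r₄e^{iθ₄} gives r₂ω₂e^{iθ₂}+r₃ω₃e^{iθ₃}=r₄ω₄e^{iθ₄}.
Eliminating the other unknown: ω₄ = r₂ω₂ sin(θ₂−θ₃) / [r₄ sin(θ₄−θ₃)].
Numerator sine = +0.96945; denominator sine = +0.99506.
Result = 0.1006·1.047·(+0.96945) / (0.3182·(+0.99506)) = +0.32255 rad/s; magnitude 0.32255 rad/s.

0.323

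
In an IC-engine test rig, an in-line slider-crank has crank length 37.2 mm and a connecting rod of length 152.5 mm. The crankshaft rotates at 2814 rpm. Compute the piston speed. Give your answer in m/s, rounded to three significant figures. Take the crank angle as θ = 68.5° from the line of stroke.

11.1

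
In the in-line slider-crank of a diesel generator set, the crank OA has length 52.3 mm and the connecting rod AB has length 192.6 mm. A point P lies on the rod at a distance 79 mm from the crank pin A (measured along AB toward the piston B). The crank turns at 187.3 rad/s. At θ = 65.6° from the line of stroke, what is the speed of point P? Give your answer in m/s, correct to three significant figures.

ω = 187.3 rad/s.  Crank-pin speed |V_A| = rω = 9.7958 m/s, perpendicular to OA.
Rod angle: sinφ = −(r/L) sinθ ⇒ φ = -14.317°; ω_rod = −rω cosθ/√(L²−r²sin²θ) = -21.684 rad/s.
V_P = V_A + ω_rod × AP, with AP = 0.079 m along the rod.
Components: V_Px = −rω sinθ − a·ω_rod·sinφ = -9.3445 m/s;  V_Py = rω cosθ + a·ω_rod·cosφ = +2.3868 m/s.
|V_P| = √(V_Px² + V_Py²) = 9.6445 m/s.

9.64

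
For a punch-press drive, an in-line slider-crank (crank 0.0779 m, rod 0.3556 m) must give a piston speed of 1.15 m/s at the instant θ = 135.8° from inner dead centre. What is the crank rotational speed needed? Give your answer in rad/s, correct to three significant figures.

For an in-line slider-crank, |v_piston| = rω|sinθ|·[1 + r cosθ/√(L² − r² sin²θ)].
With r = 0.0779 m, L = 0.3556 m, θ = 135.8°: the bracketed kinematic factor |dx/dθ| = 0.045679 m.
ω = v/|dx/dθ| = 1.15/0.045679 = 25.176 rad/s.

25.2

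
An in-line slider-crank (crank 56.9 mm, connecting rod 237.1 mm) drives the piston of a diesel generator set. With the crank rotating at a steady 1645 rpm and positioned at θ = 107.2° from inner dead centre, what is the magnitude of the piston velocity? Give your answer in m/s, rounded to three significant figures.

8.68

ω = 2π·1645/60 = 172.3 rad/s
For an in-line slider-crank, x = r cosθ + √(L² − r² sin²θ), so v = −rω sinθ·[1 + r cosθ/√(L² − r² sin²θ)].
With r = 0.0569 m, L = 0.2371 m, θ = 107.2°: √(L² − r² sin²θ) = 0.23079 m.
v = −0.0569·172.3·0.95528·[1 + 0.0569·-0.29571/0.23079] = -8.6808 m/s.
|v| = 8.6808 m/s.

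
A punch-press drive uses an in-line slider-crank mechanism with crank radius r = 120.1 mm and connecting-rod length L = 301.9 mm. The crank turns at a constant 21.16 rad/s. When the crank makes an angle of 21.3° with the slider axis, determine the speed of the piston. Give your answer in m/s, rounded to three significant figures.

ω = 21.16 rad/s
For an in-line slider-crank, x = r cosθ + √(L² − r² sin²θ), so v = −rω sinθ·[1 + r cosθ/√(L² − r² sin²θ)].
With r = 0.1201 m, L = 0.3019 m, θ = 21.3°: √(L² − r² sin²θ) = 0.29873 m.
v = −0.1201·21.16·0.36325·[1 + 0.1201·0.93169/0.29873] = -1.2689 m/s.
|v| = 1.2689 m/s.

1.27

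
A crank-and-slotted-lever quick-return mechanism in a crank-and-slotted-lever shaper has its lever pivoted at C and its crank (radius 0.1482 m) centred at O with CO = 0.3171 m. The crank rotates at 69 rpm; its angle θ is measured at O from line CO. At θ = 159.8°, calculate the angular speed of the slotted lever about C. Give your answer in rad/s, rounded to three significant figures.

4.66

ω = 7.226 rad/s (from 69 rpm).
Crank pin A relative to C: A = (d + r cosθ, r sinθ); lever angle φ = atan2(r sinθ, d + r cosθ).
Differentiating tanφ: φ̇ = rω(d cosθ + r)/(d² + r² + 2dr cosθ).
d² + r² + 2dr cosθ = |CA|² = 0.0343082 m²;  d cosθ + r = -0.1494 m.
|ω_lever| = |0.1482·7.226·-0.1494| / 0.0343082 = 4.663 rad/s.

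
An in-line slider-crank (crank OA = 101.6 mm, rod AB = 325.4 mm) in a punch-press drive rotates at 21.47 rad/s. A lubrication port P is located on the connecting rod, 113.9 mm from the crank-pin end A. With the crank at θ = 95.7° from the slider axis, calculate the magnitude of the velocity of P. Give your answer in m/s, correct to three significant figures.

ω = 21.47 rad/s.  Crank-pin speed |V_A| = rω = 2.1814 m/s, perpendicular to OA.
Rod angle: sinφ = −(r/L) sinθ ⇒ φ = -18.101°; ω_rod = −rω cosθ/√(L²−r²sin²θ) = +0.70046 rad/s.
V_P = V_A + ω_rod × AP, with AP = 0.1139 m along the rod.
Components: V_Px = −rω sinθ − a·ω_rod·sinφ = -2.1458 m/s;  V_Py = rω cosθ + a·ω_rod·cosφ = -0.14082 m/s.
|V_P| = √(V_Px² + V_Py²) = 2.1504 m/s.

2.15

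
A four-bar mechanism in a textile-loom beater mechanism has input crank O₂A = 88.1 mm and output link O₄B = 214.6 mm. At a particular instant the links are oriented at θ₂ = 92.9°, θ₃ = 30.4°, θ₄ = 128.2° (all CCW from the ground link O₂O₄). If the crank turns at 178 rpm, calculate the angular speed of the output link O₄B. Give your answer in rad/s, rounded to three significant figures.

ω₂ = 18.64 rad/s (from 178 rpm).
Differentiating the loop-closure r₂e^{iθ₂}+r₃e^{iθ₃}=r₁+r₄e^{iθ₄} gives r₂ω₂e^{iθ₂}+r₃ω₃e^{iθ₃}=r₄ω₄e^{iθ₄}.
Eliminating the other unknown: ω₄ = r₂ω₂ sin(θ₂−θ₃) / [r₄ sin(θ₄−θ₃)].
Numerator sine = +0.88701; denominator sine = +0.99075.
Result = 0.0881·18.64·(+0.88701) / (0.2146·(+0.99075)) = +6.8511 rad/s; magnitude 6.8511 rad/s.

6.85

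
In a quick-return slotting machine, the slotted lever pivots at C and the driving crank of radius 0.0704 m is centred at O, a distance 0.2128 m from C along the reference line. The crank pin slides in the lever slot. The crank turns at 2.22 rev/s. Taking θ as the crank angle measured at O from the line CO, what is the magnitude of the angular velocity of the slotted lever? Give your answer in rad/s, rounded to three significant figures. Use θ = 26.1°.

ω = 13.95 rad/s (from 2.22 rev/s).
Crank pin A relative to C: A = (d + r cosθ, r sinθ); lever angle φ = atan2(r sinθ, d + r cosθ).
Differentiating tanφ: φ̇ = rω(d cosθ + r)/(d² + r² + 2dr cosθ).
d² + r² + 2dr cosθ = |CA|² = 0.0771469 m²;  d cosθ + r = +0.2615 m.
|ω_lever| = |0.0704·13.95·+0.2615| / 0.0771469 = 3.3286 rad/s.

3.33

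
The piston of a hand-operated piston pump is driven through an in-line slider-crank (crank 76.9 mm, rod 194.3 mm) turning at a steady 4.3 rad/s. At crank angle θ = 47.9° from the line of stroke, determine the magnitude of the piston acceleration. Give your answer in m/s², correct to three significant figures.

0.919

ω = 4.3 rad/s
x(θ) = r cosθ + √(L² − r² sin²θ); with ω constant, a = ω²·d²x/dθ².
d²x/dθ² = −r cosθ − r²(cos2θ)/√u − r⁴ sin²2θ/(4u^{3/2}),  u = L² − r² sin²θ = 0.0344969 m².
Substituting r = 0.0769 m, L = 0.1943 m, θ = 47.9°: d²x/dθ² = -0.049689 m.
a = ω²·d²x/dθ² = (4.3)²·(-0.049689) = -0.91875 m/s²;  |a| = 0.91875 m/s².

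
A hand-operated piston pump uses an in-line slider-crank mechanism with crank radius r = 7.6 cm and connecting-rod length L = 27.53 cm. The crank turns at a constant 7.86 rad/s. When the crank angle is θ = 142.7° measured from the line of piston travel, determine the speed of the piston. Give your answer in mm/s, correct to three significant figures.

281

ω = 7.86 rad/s
For an in-line slider-crank, x = r cosθ + √(L² − r² sin²θ), so v = −rω sinθ·[1 + r cosθ/√(L² − r² sin²θ)].
With r = 0.076 m, L = 0.2753 m, θ = 142.7°: √(L² − r² sin²θ) = 0.27142 m.
v = −0.076·7.86·0.60599·[1 + 0.076·-0.79547/0.27142] = -0.28136 m/s.
|v| = 0.28136 m/s = 281.36 mm/s.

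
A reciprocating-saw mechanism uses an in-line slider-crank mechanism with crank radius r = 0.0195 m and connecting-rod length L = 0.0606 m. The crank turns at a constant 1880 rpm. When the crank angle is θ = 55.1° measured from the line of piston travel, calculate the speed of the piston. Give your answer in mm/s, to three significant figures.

ω = 2π·1880/60 = 196.9 rad/s
For an in-line slider-crank, x = r cosθ + √(L² − r² sin²θ), so v = −rω sinθ·[1 + r cosθ/√(L² − r² sin²θ)].
With r = 0.0195 m, L = 0.0606 m, θ = 55.1°: √(L² − r² sin²θ) = 0.058452 m.
v = −0.0195·196.9·0.82015·[1 + 0.0195·0.57215/0.058452] = -3.7496 m/s.
|v| = 3.7496 m/s = 3749.6 mm/s.

3750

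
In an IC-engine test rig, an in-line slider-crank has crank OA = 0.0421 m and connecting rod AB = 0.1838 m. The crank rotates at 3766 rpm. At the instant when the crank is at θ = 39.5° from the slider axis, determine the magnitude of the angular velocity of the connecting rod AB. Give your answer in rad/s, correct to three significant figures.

ω = 394.4 rad/s (converted from 3766 rpm).
The rod makes angle φ with the slider axis where L sinφ = r sinθ; differentiating, L cosφ·φ̇ = r ω cosθ.
L cosφ = √(L² − r² sin²θ) = 0.18184 m.
|ω_rod| = r ω |cosθ| / √(L² − r² sin²θ) = 0.0421·394.4·0.77162/0.18184 = 70.455 rad/s.

70.5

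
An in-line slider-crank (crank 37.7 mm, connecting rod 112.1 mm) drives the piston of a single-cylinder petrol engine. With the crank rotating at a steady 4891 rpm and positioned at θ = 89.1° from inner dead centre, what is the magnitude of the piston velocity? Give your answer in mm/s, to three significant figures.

19400

ω = 2π·4891/60 = 512.2 rad/s
For an in-line slider-crank, x = r cosθ + √(L² − r² sin²θ), so v = −rω sinθ·[1 + r cosθ/√(L² − r² sin²θ)].
With r = 0.0377 m, L = 0.1121 m, θ = 89.1°: √(L² − r² sin²θ) = 0.10557 m.
v = −0.0377·512.2·0.99988·[1 + 0.0377·0.01571/0.10557] = -19.415 m/s.
|v| = 19.415 m/s = 19415 mm/s.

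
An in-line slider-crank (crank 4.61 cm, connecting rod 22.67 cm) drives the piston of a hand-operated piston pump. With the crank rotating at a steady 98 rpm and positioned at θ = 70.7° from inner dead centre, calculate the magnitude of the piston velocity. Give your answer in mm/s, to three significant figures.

477

ω = 2π·98/60 = 10.26 rad/s
For an in-line slider-crank, x = r cosθ + √(L² − r² sin²θ), so v = −rω sinθ·[1 + r cosθ/√(L² − r² sin²θ)].
With r = 0.0461 m, L = 0.2267 m, θ = 70.7°: √(L² − r² sin²θ) = 0.22249 m.
v = −0.0461·10.26·0.94380·[1 + 0.0461·0.33051/0.22249] = -0.47709 m/s.
|v| = 0.47709 m/s = 477.09 mm/s.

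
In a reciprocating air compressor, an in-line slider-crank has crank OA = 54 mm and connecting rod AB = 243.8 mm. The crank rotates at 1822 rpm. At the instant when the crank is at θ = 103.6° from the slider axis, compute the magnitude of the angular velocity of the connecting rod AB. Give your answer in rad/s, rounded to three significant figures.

ω = 190.8 rad/s (converted from 1822 rpm).
The rod makes angle φ with the slider axis where L sinφ = r sinθ; differentiating, L cosφ·φ̇ = r ω cosθ.
L cosφ = √(L² − r² sin²θ) = 0.23808 m.
|ω_rod| = r ω |cosθ| / √(L² − r² sin²θ) = 0.054·190.8·0.23514/0.23808 = 10.176 rad/s.

10.2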